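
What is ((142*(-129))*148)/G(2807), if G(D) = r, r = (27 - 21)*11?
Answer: -451844/11 ≈ -41077.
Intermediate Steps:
r = 66 (r = 6*11 = 66)
G(D) = 66
((142*(-129))*148)/G(2807) = ((142*(-129))*148)/66 = -18318*148*(1/66) = -2711064*1/66 = -451844/11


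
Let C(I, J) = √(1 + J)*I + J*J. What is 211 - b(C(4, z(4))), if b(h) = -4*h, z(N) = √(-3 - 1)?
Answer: 195 + 16*√(1 + 2*I) ≈ 215.35 + 12.578*I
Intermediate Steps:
z(N) = 2*I (z(N) = √(-4) = 2*I)
C(I, J) = J² + I*√(1 + J) (C(I, J) = I*√(1 + J) + J² = J² + I*√(1 + J))
211 - b(C(4, z(4))) = 211 - (-4)*((2*I)² + 4*√(1 + 2*I)) = 211 - (-4)*(-4 + 4*√(1 + 2*I)) = 211 - (16 - 16*√(1 + 2*I)) = 211 + (-16 + 16*√(1 + 2*I)) = 195 + 16*√(1 + 2*I)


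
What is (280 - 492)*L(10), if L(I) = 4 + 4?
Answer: -1696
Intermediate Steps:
L(I) = 8
(280 - 492)*L(10) = (280 - 492)*8 = -212*8 = -1696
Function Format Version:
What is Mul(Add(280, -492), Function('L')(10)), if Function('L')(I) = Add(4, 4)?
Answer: -1696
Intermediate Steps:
Function('L')(I) = 8
Mul(Add(280, -492), Function('L')(10)) = Mul(Add(280, -492), 8) = Mul(-212, 8) = -1696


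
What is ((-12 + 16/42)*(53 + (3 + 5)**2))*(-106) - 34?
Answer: 1008458/7 ≈ 1.4407e+5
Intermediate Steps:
((-12 + 16/42)*(53 + (3 + 5)**2))*(-106) - 34 = ((-12 + 16*(1/42))*(53 + 8**2))*(-106) - 34 = ((-12 + 8/21)*(53 + 64))*(-106) - 34 = -244/21*117*(-106) - 34 = -9516/7*(-106) - 34 = 1008696/7 - 34 = 1008458/7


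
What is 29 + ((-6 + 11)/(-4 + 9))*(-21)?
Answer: 8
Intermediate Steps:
29 + ((-6 + 11)/(-4 + 9))*(-21) = 29 + (5/5)*(-21) = 29 + (5*(⅕))*(-21) = 29 + 1*(-21) = 29 - 21 = 8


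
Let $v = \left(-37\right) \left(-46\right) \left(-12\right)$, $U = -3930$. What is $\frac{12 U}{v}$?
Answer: $\frac{1965}{851} \approx 2.309$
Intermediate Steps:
$v = -20424$ ($v = 1702 \left(-12\right) = -20424$)
$\frac{12 U}{v} = \frac{12 \left(-3930\right)}{-20424} = \left(-47160\right) \left(- \frac{1}{20424}\right) = \frac{1965}{851}$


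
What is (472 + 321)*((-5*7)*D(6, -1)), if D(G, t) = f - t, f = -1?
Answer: 0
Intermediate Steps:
D(G, t) = -1 - t
(472 + 321)*((-5*7)*D(6, -1)) = (472 + 321)*((-5*7)*(-1 - 1*(-1))) = 793*(-35*(-1 + 1)) = 793*(-35*0) = 793*0 = 0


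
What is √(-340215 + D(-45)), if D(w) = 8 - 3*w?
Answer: 2*I*√85018 ≈ 583.16*I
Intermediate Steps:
√(-340215 + D(-45)) = √(-340215 + (8 - 3*(-45))) = √(-340215 + (8 + 135)) = √(-340215 + 143) = √(-340072) = 2*I*√85018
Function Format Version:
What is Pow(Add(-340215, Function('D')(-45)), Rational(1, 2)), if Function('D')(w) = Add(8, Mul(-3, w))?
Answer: Mul(2, I, Pow(85018, Rational(1, 2))) ≈ Mul(583.16, I)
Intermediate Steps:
Pow(Add(-340215, Function('D')(-45)), Rational(1, 2)) = Pow(Add(-340215, Add(8, Mul(-3, -45))), Rational(1, 2)) = Pow(Add(-340215, Add(8, 135)), Rational(1, 2)) = Pow(Add(-340215, 143), Rational(1, 2)) = Pow(-340072, Rational(1, 2)) = Mul(2, I, Pow(85018, Rational(1, 2)))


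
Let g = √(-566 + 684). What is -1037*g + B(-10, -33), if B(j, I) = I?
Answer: -33 - 1037*√118 ≈ -11298.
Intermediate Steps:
g = √118 ≈ 10.863
-1037*g + B(-10, -33) = -1037*√118 - 33 = -33 - 1037*√118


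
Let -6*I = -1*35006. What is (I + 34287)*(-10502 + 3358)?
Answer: -859880416/3 ≈ -2.8663e+8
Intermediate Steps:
I = 17503/3 (I = -(-1)*35006/6 = -⅙*(-35006) = 17503/3 ≈ 5834.3)
(I + 34287)*(-10502 + 3358) = (17503/3 + 34287)*(-10502 + 3358) = (120364/3)*(-7144) = -859880416/3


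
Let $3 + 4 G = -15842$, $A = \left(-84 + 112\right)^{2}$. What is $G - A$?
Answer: $- \frac{18981}{4} \approx -4745.3$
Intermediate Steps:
$A = 784$ ($A = 28^{2} = 784$)
$G = - \frac{15845}{4}$ ($G = - \frac{3}{4} + \frac{1}{4} \left(-15842\right) = - \frac{3}{4} - \frac{7921}{2} = - \frac{15845}{4} \approx -3961.3$)
$G - A = - \frac{15845}{4} - 784 = - \frac{18981}{4}$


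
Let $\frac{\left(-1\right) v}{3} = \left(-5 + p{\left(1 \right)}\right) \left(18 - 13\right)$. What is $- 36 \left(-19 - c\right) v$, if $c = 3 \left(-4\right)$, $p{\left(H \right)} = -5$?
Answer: $37800$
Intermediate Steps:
$c = -12$
$v = 150$ ($v = - 3 \left(-5 - 5\right) \left(18 - 13\right) = - 3 \left(\left(-10\right) 5\right) = \left(-3\right) \left(-50\right) = 150$)
$- 36 \left(-19 - c\right) v = - 36 \left(-19 - -12\right) 150 = - 36 \left(-19 + 12\right) 150 = \left(-36\right) \left(-7\right) 150 = 252 \cdot 150 = 37800$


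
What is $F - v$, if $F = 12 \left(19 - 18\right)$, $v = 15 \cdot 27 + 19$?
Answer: $-412$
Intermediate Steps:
$v = 424$ ($v = 405 + 19 = 424$)
$F = 12$ ($F = 12 \cdot 1 = 12$)
$F - v = 12 - 424 = -412$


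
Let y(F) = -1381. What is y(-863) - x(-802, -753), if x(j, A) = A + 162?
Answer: -790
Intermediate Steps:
x(j, A) = 162 + A
y(-863) - x(-802, -753) = -1381 - (162 - 753) = -1381 - 1*(-591) = -1381 + 591 = -790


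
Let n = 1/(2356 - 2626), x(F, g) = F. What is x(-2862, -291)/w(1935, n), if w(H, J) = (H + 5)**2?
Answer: -1431/1881800 ≈ -0.00076044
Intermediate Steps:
n = -1/270 (n = 1/(-270) = -1/270 ≈ -0.0037037)
w(H, J) = (5 + H)**2
x(-2862, -291)/w(1935, n) = -2862/(5 + 1935)**2 = -2862/(1940**2) = -2862/3763600 = -2862*1/3763600 = -1431/1881800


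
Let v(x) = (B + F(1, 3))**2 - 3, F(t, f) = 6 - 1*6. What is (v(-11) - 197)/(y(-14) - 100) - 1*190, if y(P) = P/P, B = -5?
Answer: -18635/99 ≈ -188.23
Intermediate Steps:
F(t, f) = 0 (F(t, f) = 6 - 6 = 0)
y(P) = 1
v(x) = 22 (v(x) = (-5 + 0)**2 - 3 = (-5)**2 - 3 = 25 - 3 = 22)
(v(-11) - 197)/(y(-14) - 100) - 1*190 = (22 - 197)/(1 - 100) - 1*190 = -175/(-99) - 190 = -175*(-1/99) - 190 = 175/99 - 190 = -18635/99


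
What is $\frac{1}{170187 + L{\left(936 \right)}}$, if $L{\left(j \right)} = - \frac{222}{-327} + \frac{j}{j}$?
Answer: $\frac{109}{18550566} \approx 5.8758 \cdot 10^{-6}$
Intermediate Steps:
$L{\left(j \right)} = \frac{183}{109}$ ($L{\left(j \right)} = \left(-222\right) \left(- \frac{1}{327}\right) + 1 = \frac{74}{109} + 1 = \frac{183}{109}$)
$\frac{1}{170187 + L{\left(936 \right)}} = \frac{1}{170187 + \frac{183}{109}} = \frac{1}{\frac{18550566}{109}} = \frac{109}{18550566}$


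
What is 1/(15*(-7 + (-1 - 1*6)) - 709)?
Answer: -1/919 ≈ -0.0010881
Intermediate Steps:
1/(15*(-7 + (-1 - 1*6)) - 709) = 1/(15*(-7 + (-1 - 6)) - 709) = 1/(15*(-7 - 7) - 709) = 1/(15*(-14) - 709) = 1/(-210 - 709) = 1/(-919) = -1/919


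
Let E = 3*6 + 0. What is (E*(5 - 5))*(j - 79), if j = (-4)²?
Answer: 0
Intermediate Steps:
E = 18 (E = 18 + 0 = 18)
j = 16
(E*(5 - 5))*(j - 79) = (18*(5 - 5))*(16 - 79) = (18*0)*(-63) = 0*(-63) = 0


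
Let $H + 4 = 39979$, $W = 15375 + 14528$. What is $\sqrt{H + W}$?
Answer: $\sqrt{69878} \approx 264.34$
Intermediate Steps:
$W = 29903$
$H = 39975$ ($H = -4 + 39979 = 39975$)
$\sqrt{H + W} = \sqrt{39975 + 29903} = \sqrt{69878}$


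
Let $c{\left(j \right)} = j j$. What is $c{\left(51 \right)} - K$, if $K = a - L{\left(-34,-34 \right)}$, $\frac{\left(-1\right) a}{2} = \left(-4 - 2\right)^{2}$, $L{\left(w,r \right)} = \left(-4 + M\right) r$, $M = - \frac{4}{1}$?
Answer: $2945$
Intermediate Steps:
$M = -4$ ($M = \left(-4\right) 1 = -4$)
$c{\left(j \right)} = j^{2}$
$L{\left(w,r \right)} = - 8 r$ ($L{\left(w,r \right)} = \left(-4 - 4\right) r = - 8 r$)
$a = -72$ ($a = - 2 \left(-4 - 2\right)^{2} = - 2 \left(-6\right)^{2} = \left(-2\right) 36 = -72$)
$K = -344$ ($K = -72 - \left(-8\right) \left(-34\right) = -72 - 272 = -344$)
$c{\left(51 \right)} - K = 51^{2} - -344 = 2601 + 344 = 2945$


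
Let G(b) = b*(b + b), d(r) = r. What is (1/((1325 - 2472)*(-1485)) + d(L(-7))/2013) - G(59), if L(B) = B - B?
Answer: -11858339789/1703295 ≈ -6962.0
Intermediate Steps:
L(B) = 0
G(b) = 2*b² (G(b) = b*(2*b) = 2*b²)
(1/((1325 - 2472)*(-1485)) + d(L(-7))/2013) - G(59) = (1/((1325 - 2472)*(-1485)) + 0/2013) - 2*59² = (-1/1485/(-1147) + 0*(1/2013)) - 2*3481 = (-1/1147*(-1/1485) + 0) - 1*6962 = (1/1703295 + 0) - 6962 = 1/1703295 - 6962 = -11858339789/1703295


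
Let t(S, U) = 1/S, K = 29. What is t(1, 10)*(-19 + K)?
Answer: 10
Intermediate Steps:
t(1, 10)*(-19 + K) = (-19 + 29)/1 = 1*10 = 10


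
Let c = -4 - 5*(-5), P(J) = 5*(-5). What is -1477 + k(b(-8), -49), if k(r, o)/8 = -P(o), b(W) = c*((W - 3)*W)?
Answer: -1277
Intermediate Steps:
P(J) = -25
c = 21 (c = -4 + 25 = 21)
b(W) = 21*W*(-3 + W) (b(W) = 21*((W - 3)*W) = 21*((-3 + W)*W) = 21*(W*(-3 + W)) = 21*W*(-3 + W))
k(r, o) = 200 (k(r, o) = 8*(-1*(-25)) = 8*25 = 200)
-1477 + k(b(-8), -49) = -1477 + 200 = -1277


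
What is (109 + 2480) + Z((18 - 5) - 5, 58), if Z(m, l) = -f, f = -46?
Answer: 2635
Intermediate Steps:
Z(m, l) = 46 (Z(m, l) = -1*(-46) = 46)
(109 + 2480) + Z((18 - 5) - 5, 58) = (109 + 2480) + 46 = 2589 + 46 = 2635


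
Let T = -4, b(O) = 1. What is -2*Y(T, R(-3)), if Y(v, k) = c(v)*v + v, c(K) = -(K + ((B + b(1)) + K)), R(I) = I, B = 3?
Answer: 40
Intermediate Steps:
c(K) = -4 - 2*K (c(K) = -(K + ((3 + 1) + K)) = -(K + (4 + K)) = -(4 + 2*K) = -4 - 2*K)
Y(v, k) = v + v*(-4 - 2*v) (Y(v, k) = (-4 - 2*v)*v + v = v*(-4 - 2*v) + v = v + v*(-4 - 2*v))
-2*Y(T, R(-3)) = -(-2)*(-4)*(3 + 2*(-4)) = -(-2)*(-4)*(3 - 8) = -(-2)*(-4)*(-5) = -2*(-20) = 40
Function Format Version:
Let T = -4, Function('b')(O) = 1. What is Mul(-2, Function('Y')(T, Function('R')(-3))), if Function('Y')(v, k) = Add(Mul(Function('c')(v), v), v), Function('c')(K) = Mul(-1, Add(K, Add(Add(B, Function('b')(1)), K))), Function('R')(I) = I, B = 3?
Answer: 40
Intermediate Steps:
Function('c')(K) = Add(-4, Mul(-2, K)) (Function('c')(K) = Mul(-1, Add(K, Add(Add(3, 1), K))) = Mul(-1, Add(K, Add(4, K))) = Mul(-1, Add(4, Mul(2, K))) = Add(-4, Mul(-2, K)))
Function('Y')(v, k) = Add(v, Mul(v, Add(-4, Mul(-2, v)))) (Function('Y')(v, k) = Add(Mul(Add(-4, Mul(-2, v)), v), v) = Add(Mul(v, Add(-4, Mul(-2, v))), v) = Add(v, Mul(v, Add(-4, Mul(-2, v)))))
Mul(-2, Function('Y')(T, Function('R')(-3))) = Mul(-2, Mul(-1, -4, Add(3, Mul(2, -4)))) = Mul(-2, Mul(-1, -4, Add(3, -8))) = Mul(-2, Mul(-1, -4, -5)) = Mul(-2, -20) = 40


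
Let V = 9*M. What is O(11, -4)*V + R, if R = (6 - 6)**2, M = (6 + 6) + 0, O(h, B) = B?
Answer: -432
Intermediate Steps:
M = 12 (M = 12 + 0 = 12)
V = 108 (V = 9*12 = 108)
R = 0 (R = 0**2 = 0)
O(11, -4)*V + R = -4*108 + 0 = -432 + 0 = -432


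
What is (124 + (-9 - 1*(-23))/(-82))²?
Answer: 25775929/1681 ≈ 15334.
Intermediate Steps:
(124 + (-9 - 1*(-23))/(-82))² = (124 + (-9 + 23)*(-1/82))² = (124 + 14*(-1/82))² = (124 - 7/41)² = (5077/41)² = 25775929/1681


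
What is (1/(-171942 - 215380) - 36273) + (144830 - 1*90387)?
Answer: 7037640739/387322 ≈ 18170.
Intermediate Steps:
(1/(-171942 - 215380) - 36273) + (144830 - 1*90387) = (1/(-387322) - 36273) + (144830 - 90387) = (-1/387322 - 36273) + 54443 = -14049330907/387322 + 54443 = 7037640739/387322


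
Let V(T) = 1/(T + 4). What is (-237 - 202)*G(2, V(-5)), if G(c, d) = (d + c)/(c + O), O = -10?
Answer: 439/8 ≈ 54.875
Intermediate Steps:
V(T) = 1/(4 + T)
G(c, d) = (c + d)/(-10 + c) (G(c, d) = (d + c)/(c - 10) = (c + d)/(-10 + c))
(-237 - 202)*G(2, V(-5)) = (-237 - 202)*((2 + 1/(4 - 5))/(-10 + 2)) = -439*(2 + 1/(-1))/(-8) = -(-439)*(2 - 1)/8 = -(-439)/8 = -439*(-⅛) = 439/8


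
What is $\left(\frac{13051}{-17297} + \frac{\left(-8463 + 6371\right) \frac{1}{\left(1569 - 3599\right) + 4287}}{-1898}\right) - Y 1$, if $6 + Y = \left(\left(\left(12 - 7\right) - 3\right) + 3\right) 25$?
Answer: $- \frac{4436686216180}{37048323221} \approx -119.75$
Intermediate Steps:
$Y = 119$ ($Y = -6 + \left(\left(\left(12 - 7\right) - 3\right) + 3\right) 25 = -6 + \left(\left(5 - 3\right) + 3\right) 25 = -6 + \left(2 + 3\right) 25 = -6 + 5 \cdot 25 = -6 + 125 = 119$)
$\left(\frac{13051}{-17297} + \frac{\left(-8463 + 6371\right) \frac{1}{\left(1569 - 3599\right) + 4287}}{-1898}\right) - Y 1 = \left(\frac{13051}{-17297} + \frac{\left(-8463 + 6371\right) \frac{1}{\left(1569 - 3599\right) + 4287}}{-1898}\right) - 119 \cdot 1 = \left(13051 \left(- \frac{1}{17297}\right) + - \frac{2092}{-2030 + 4287} \left(- \frac{1}{1898}\right)\right) - 119 = \left(- \frac{13051}{17297} + - \frac{2092}{2257} \left(- \frac{1}{1898}\right)\right) - 119 = \left(- \frac{13051}{17297} + \left(-2092\right) \frac{1}{2257} \left(- \frac{1}{1898}\right)\right) - 119 = \left(- \frac{13051}{17297} - - \frac{1046}{2141893}\right) - 119 = \left(- \frac{13051}{17297} + \frac{1046}{2141893}\right) - 119 = - \frac{27935752881}{37048323221} - 119 = - \frac{4436686216180}{37048323221}$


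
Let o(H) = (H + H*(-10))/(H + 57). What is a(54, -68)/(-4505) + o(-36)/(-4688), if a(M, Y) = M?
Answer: -564651/36959020 ≈ -0.015278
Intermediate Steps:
o(H) = -9*H/(57 + H) (o(H) = (H - 10*H)/(57 + H) = (-9*H)/(57 + H) = -9*H/(57 + H))
a(54, -68)/(-4505) + o(-36)/(-4688) = 54/(-4505) - 9*(-36)/(57 - 36)/(-4688) = 54*(-1/4505) - 9*(-36)/21*(-1/4688) = -54/4505 - 9*(-36)*1/21*(-1/4688) = -54/4505 + (108/7)*(-1/4688) = -54/4505 - 27/8204 = -564651/36959020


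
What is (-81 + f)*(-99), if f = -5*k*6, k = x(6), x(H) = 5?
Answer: 22869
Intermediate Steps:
k = 5
f = -150 (f = -5*5*6 = -25*6 = -150)
(-81 + f)*(-99) = (-81 - 150)*(-99) = -231*(-99) = 22869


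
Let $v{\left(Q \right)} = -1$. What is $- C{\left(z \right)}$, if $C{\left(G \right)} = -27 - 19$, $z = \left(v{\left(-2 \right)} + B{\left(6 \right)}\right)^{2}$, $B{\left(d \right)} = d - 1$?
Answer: $46$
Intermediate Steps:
$B{\left(d \right)} = -1 + d$
$z = 16$ ($z = \left(-1 + \left(-1 + 6\right)\right)^{2} = \left(-1 + 5\right)^{2} = 4^{2} = 16$)
$C{\left(G \right)} = -46$ ($C{\left(G \right)} = -27 - 19 = -46$)
$- C{\left(z \right)} = \left(-1\right) \left(-46\right) = 46$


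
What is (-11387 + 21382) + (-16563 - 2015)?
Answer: -8583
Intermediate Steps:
(-11387 + 21382) + (-16563 - 2015) = 9995 - 18578 = -8583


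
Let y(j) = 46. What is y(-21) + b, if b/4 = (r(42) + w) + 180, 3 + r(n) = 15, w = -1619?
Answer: -5662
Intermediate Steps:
r(n) = 12 (r(n) = -3 + 15 = 12)
b = -5708 (b = 4*((12 - 1619) + 180) = 4*(-1607 + 180) = 4*(-1427) = -5708)
y(-21) + b = 46 - 5708 = -5662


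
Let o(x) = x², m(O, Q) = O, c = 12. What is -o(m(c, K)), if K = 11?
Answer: -144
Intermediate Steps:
-o(m(c, K)) = -1*12² = -1*144 = -144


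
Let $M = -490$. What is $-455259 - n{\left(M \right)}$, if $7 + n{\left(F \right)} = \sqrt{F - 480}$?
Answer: $-455252 - i \sqrt{970} \approx -4.5525 \cdot 10^{5} - 31.145 i$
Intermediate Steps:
$n{\left(F \right)} = -7 + \sqrt{-480 + F}$ ($n{\left(F \right)} = -7 + \sqrt{F - 480} = -7 + \sqrt{-480 + F}$)
$-455259 - n{\left(M \right)} = -455259 - \left(-7 + \sqrt{-480 - 490}\right) = -455259 - \left(-7 + \sqrt{-970}\right) = -455259 - \left(-7 + i \sqrt{970}\right) = -455259 + \left(7 - i \sqrt{970}\right) = -455252 - i \sqrt{970}$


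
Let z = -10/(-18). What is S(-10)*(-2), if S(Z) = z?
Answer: -10/9 ≈ -1.1111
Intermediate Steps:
z = 5/9 (z = -10*(-1/18) = 5/9 ≈ 0.55556)
S(Z) = 5/9
S(-10)*(-2) = (5/9)*(-2) = -10/9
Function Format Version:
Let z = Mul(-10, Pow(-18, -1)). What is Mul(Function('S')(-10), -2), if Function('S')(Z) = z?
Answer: Rational(-10, 9) ≈ -1.1111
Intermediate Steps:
z = Rational(5, 9) (z = Mul(-10, Rational(-1, 18)) = Rational(5, 9) ≈ 0.55556)
Function('S')(Z) = Rational(5, 9)
Mul(Function('S')(-10), -2) = Mul(Rational(5, 9), -2) = Rational(-10, 9)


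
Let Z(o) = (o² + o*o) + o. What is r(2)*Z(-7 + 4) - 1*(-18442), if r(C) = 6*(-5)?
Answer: 17992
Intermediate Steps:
Z(o) = o + 2*o² (Z(o) = (o² + o²) + o = 2*o² + o = o + 2*o²)
r(C) = -30
r(2)*Z(-7 + 4) - 1*(-18442) = -30*(-7 + 4)*(1 + 2*(-7 + 4)) - 1*(-18442) = -(-90)*(1 + 2*(-3)) + 18442 = -(-90)*(1 - 6) + 18442 = -(-90)*(-5) + 18442 = -30*15 + 18442 = -450 + 18442 = 17992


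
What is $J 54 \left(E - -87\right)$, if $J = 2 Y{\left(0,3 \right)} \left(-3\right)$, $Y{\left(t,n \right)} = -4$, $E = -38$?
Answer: $63504$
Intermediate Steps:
$J = 24$ ($J = 2 \left(-4\right) \left(-3\right) = \left(-8\right) \left(-3\right) = 24$)
$J 54 \left(E - -87\right) = 24 \cdot 54 \left(-38 - -87\right) = 1296 \left(-38 + 87\right) = 1296 \cdot 49 = 63504$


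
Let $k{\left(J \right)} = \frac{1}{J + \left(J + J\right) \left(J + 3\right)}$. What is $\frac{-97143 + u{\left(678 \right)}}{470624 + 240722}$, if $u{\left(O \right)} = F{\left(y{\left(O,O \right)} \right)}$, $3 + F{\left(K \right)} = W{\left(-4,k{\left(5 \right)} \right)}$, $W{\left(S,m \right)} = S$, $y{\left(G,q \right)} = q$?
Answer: $- \frac{48575}{355673} \approx -0.13657$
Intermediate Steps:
$k{\left(J \right)} = \frac{1}{J + 2 J \left(3 + J\right)}$
$F{\left(K \right)} = -7$ ($F{\left(K \right)} = -3 - 4 = -7$)
$u{\left(O \right)} = -7$
$\frac{-97143 + u{\left(678 \right)}}{470624 + 240722} = \frac{-97143 - 7}{470624 + 240722} = - \frac{97150}{711346} = \left(-97150\right) \frac{1}{711346} = - \frac{48575}{355673}$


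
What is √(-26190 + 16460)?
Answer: I*√9730 ≈ 98.641*I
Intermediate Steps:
√(-26190 + 16460) = √(-9730) = I*√9730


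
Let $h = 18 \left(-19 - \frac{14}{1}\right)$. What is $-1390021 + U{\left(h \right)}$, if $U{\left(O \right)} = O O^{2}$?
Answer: $-210974605$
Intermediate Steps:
$h = -594$ ($h = 18 \left(-19 - 14\right) = 18 \left(-33\right) = -594$)
$U{\left(O \right)} = O^{3}$
$-1390021 + U{\left(h \right)} = -1390021 + \left(-594\right)^{3} = -1390021 - 209584584 = -210974605$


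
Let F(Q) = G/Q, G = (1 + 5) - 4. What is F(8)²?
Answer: 1/16 ≈ 0.062500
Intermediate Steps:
G = 2 (G = 6 - 4 = 2)
F(Q) = 2/Q
F(8)² = (2/8)² = (2*(⅛))² = (¼)² = 1/16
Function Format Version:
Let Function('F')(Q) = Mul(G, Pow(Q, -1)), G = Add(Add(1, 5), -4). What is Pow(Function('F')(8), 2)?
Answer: Rational(1, 16) ≈ 0.062500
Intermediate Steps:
G = 2 (G = Add(6, -4) = 2)
Function('F')(Q) = Mul(2, Pow(Q, -1))
Pow(Function('F')(8), 2) = Pow(Mul(2, Pow(8, -1)), 2) = Pow(Mul(2, Rational(1, 8)), 2) = Pow(Rational(1, 4), 2) = Rational(1, 16)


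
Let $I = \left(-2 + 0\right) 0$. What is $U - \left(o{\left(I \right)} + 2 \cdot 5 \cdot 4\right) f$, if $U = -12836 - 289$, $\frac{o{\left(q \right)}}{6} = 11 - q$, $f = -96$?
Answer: $-2949$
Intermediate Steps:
$I = 0$ ($I = \left(-2\right) 0 = 0$)
$o{\left(q \right)} = 66 - 6 q$ ($o{\left(q \right)} = 6 \left(11 - q\right) = 66 - 6 q$)
$U = -13125$ ($U = -12836 - 289 = -13125$)
$U - \left(o{\left(I \right)} + 2 \cdot 5 \cdot 4\right) f = -13125 - \left(\left(66 - 0\right) + 2 \cdot 5 \cdot 4\right) \left(-96\right) = -13125 - \left(\left(66 + 0\right) + 10 \cdot 4\right) \left(-96\right) = -13125 - \left(66 + 40\right) \left(-96\right) = -13125 - 106 \left(-96\right) = -13125 - -10176 = -13125 + 10176 = -2949$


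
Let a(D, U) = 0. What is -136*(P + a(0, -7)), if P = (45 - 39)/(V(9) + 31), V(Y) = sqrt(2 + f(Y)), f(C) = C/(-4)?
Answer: -101184/3845 + 1632*I/3845 ≈ -26.316 + 0.42445*I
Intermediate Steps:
f(C) = -C/4 (f(C) = C*(-1/4) = -C/4)
V(Y) = sqrt(2 - Y/4)
P = 24*(31 - I/2)/3845 (P = (45 - 39)/(sqrt(8 - 1*9)/2 + 31) = 6/(sqrt(8 - 9)/2 + 31) = 6/(sqrt(-1)/2 + 31) = 6/(I/2 + 31) = 6/(31 + I/2) = 6*(4*(31 - I/2)/3845) = 24*(31 - I/2)/3845 ≈ 0.1935 - 0.0031209*I)
-136*(P + a(0, -7)) = -136*((744/3845 - 12*I/3845) + 0) = -136*(744/3845 - 12*I/3845) = -101184/3845 + 1632*I/3845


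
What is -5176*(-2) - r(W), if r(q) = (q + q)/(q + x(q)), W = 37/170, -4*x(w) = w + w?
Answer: 10348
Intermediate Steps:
x(w) = -w/2 (x(w) = -(w + w)/4 = -w/2)
W = 37/170 (W = 37*(1/170) = 37/170 ≈ 0.21765)
r(q) = 4 (r(q) = (q + q)/(q - q/2) = (2*q)/((q/2)) = (2*q)*(2/q) = 4)
-5176*(-2) - r(W) = -5176*(-2) - 1*4 = 10352 - 4 = 10348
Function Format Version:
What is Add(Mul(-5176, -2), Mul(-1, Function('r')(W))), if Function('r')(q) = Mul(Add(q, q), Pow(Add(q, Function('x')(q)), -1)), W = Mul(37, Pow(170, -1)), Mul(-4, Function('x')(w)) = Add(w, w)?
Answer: 10348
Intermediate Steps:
Function('x')(w) = Mul(Rational(-1, 2), w) (Function('x')(w) = Mul(Rational(-1, 4), Add(w, w)) = Mul(Rational(-1, 4), Mul(2, w)) = Mul(Rational(-1, 2), w))
W = Rational(37, 170) (W = Mul(37, Rational(1, 170)) = Rational(37, 170) ≈ 0.21765)
Function('r')(q) = 4 (Function('r')(q) = Mul(Add(q, q), Pow(Add(q, Mul(Rational(-1, 2), q)), -1)) = Mul(Mul(2, q), Pow(Mul(Rational(1, 2), q), -1)) = Mul(Mul(2, q), Mul(2, Pow(q, -1))) = 4)
Add(Mul(-5176, -2), Mul(-1, Function('r')(W))) = Add(Mul(-5176, -2), Mul(-1, 4)) = Add(10352, -4) = 10348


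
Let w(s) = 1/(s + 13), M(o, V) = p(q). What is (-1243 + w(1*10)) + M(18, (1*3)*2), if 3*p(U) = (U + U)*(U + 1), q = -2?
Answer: -85672/69 ≈ -1241.6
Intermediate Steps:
p(U) = 2*U*(1 + U)/3 (p(U) = ((U + U)*(U + 1))/3 = ((2*U)*(1 + U))/3 = (2*U*(1 + U))/3 = 2*U*(1 + U)/3)
M(o, V) = 4/3 (M(o, V) = (2/3)*(-2)*(1 - 2) = (2/3)*(-2)*(-1) = 4/3)
w(s) = 1/(13 + s)
(-1243 + w(1*10)) + M(18, (1*3)*2) = (-1243 + 1/(13 + 1*10)) + 4/3 = (-1243 + 1/(13 + 10)) + 4/3 = (-1243 + 1/23) + 4/3 = -28588/23 + 4/3 = -85672/69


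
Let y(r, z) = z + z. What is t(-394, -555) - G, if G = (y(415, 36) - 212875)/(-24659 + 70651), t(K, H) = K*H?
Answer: 10057283443/45992 ≈ 2.1867e+5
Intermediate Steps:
t(K, H) = H*K
y(r, z) = 2*z
G = -212803/45992 (G = (2*36 - 212875)/(-24659 + 70651) = (72 - 212875)/45992 = -212803*1/45992 = -212803/45992 ≈ -4.6270)
t(-394, -555) - G = -555*(-394) - 1*(-212803/45992) = 218670 + 212803/45992 = 10057283443/45992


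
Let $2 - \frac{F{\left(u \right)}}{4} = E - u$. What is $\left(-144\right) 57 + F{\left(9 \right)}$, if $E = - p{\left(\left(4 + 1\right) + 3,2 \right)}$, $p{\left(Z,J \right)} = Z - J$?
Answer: $-8140$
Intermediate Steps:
$E = -6$ ($E = - (\left(\left(4 + 1\right) + 3\right) - 2) = - (\left(5 + 3\right) - 2) = - (8 - 2) = \left(-1\right) 6 = -6$)
$F{\left(u \right)} = 32 + 4 u$ ($F{\left(u \right)} = 8 - 4 \left(-6 - u\right) = 8 + \left(24 + 4 u\right) = 32 + 4 u$)
$\left(-144\right) 57 + F{\left(9 \right)} = \left(-144\right) 57 + \left(32 + 4 \cdot 9\right) = -8208 + \left(32 + 36\right) = -8208 + 68 = -8140$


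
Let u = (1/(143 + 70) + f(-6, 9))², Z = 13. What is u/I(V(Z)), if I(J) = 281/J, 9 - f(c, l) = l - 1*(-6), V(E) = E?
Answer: 21199477/12748689 ≈ 1.6629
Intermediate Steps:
f(c, l) = 3 - l (f(c, l) = 9 - (l - 1*(-6)) = 9 - (l + 6) = 9 - (6 + l) = 9 + (-6 - l) = 3 - l)
u = 1630729/45369 (u = (1/(143 + 70) + (3 - 1*9))² = (1/213 + (3 - 9))² = (1/213 - 6)² = (-1277/213)² = 1630729/45369 ≈ 35.944)
u/I(V(Z)) = 1630729/(45369*((281/13))) = 1630729/(45369*((281*(1/13)))) = 1630729/(45369*(281/13)) = (1630729/45369)*(13/281) = 21199477/12748689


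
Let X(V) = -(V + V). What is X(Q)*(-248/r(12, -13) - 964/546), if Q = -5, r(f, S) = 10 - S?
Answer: -787900/6279 ≈ -125.48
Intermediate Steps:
X(V) = -2*V
X(Q)*(-248/r(12, -13) - 964/546) = (-2*(-5))*(-248/(10 - 1*(-13)) - 964/546) = 10*(-248/(10 + 13) - 964*1/546) = 10*(-248/23 - 482/273) = 10*(-78790/6279) = -787900/6279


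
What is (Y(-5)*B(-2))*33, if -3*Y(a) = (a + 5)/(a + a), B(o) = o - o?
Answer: 0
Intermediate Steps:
B(o) = 0
Y(a) = -(5 + a)/(6*a) (Y(a) = -(a + 5)/(3*(a + a)) = -(5 + a)/(3*(2*a)) = -(5 + a)*1/(2*a)/3 = -(5 + a)/(6*a))
(Y(-5)*B(-2))*33 = (((⅙)*(-5 - 1*(-5))/(-5))*0)*33 = (((⅙)*(-⅕)*(-5 + 5))*0)*33 = (((⅙)*(-⅕)*0)*0)*33 = (0*0)*33 = 0*33 = 0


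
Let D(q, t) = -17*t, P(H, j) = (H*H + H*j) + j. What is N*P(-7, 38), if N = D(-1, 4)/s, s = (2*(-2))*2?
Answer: -3043/2 ≈ -1521.5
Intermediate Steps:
P(H, j) = j + H² + H*j (P(H, j) = (H² + H*j) + j = j + H² + H*j)
s = -8 (s = -4*2 = -8)
N = 17/2 (N = -17*4/(-8) = -68*(-⅛) = 17/2 ≈ 8.5000)
N*P(-7, 38) = 17*(38 + (-7)² - 7*38)/2 = 17*(38 + 49 - 266)/2 = (17/2)*(-179) = -3043/2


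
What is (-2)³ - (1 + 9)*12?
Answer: -128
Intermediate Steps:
(-2)³ - (1 + 9)*12 = -8 - 10*12 = -8 - 1*120 = -8 - 120 = -128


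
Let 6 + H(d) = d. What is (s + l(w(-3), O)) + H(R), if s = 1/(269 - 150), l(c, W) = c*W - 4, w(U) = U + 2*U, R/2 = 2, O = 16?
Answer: -17849/119 ≈ -149.99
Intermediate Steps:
R = 4 (R = 2*2 = 4)
w(U) = 3*U
H(d) = -6 + d
l(c, W) = -4 + W*c (l(c, W) = W*c - 4 = -4 + W*c)
s = 1/119 ≈ 0.0084034
(s + l(w(-3), O)) + H(R) = (1/119 + (-4 + 16*(3*(-3)))) + (-6 + 4) = (1/119 + (-4 + 16*(-9))) - 2 = (1/119 + (-4 - 144)) - 2 = (1/119 - 148) - 2 = -17611/119 - 2 = -17849/119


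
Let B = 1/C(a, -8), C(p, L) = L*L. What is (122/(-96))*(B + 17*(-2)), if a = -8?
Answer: 44225/1024 ≈ 43.188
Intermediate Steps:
C(p, L) = L**2
B = 1/64 (B = 1/((-8)**2) = 1/64 ≈ 0.015625)
(122/(-96))*(B + 17*(-2)) = (122/(-96))*(1/64 + 17*(-2)) = (122*(-1/96))*(1/64 - 34) = -61/48*(-2175/64) = 44225/1024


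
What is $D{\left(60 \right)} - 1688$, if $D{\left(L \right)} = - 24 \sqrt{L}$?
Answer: $-1688 - 48 \sqrt{15} \approx -1873.9$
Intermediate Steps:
$D{\left(60 \right)} - 1688 = - 24 \sqrt{60} - 1688 = - 24 \cdot 2 \sqrt{15} - 1688 = - 48 \sqrt{15} - 1688 = -1688 - 48 \sqrt{15}$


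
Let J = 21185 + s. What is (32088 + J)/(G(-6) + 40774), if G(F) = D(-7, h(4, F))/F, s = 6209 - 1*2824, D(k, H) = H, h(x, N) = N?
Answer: 8094/5825 ≈ 1.3895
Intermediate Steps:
s = 3385 (s = 6209 - 2824 = 3385)
G(F) = 1 (G(F) = F/F = 1)
J = 24570 (J = 21185 + 3385 = 24570)
(32088 + J)/(G(-6) + 40774) = (32088 + 24570)/(1 + 40774) = 56658/40775 = 56658*(1/40775) = 8094/5825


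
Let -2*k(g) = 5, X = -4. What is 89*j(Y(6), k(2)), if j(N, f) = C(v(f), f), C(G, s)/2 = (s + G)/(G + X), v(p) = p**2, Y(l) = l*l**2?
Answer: 890/3 ≈ 296.67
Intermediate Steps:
k(g) = -5/2 (k(g) = -1/2*5 = -5/2)
Y(l) = l**3
C(G, s) = 2*(G + s)/(-4 + G) (C(G, s) = 2*((s + G)/(G - 4)) = 2*((G + s)/(-4 + G)) = 2*(G + s)/(-4 + G))
j(N, f) = 2*(f + f**2)/(-4 + f**2) (j(N, f) = 2*(f**2 + f)/(-4 + f**2) = 2*(f + f**2)/(-4 + f**2))
89*j(Y(6), k(2)) = 89*(2*(-5/2)*(1 - 5/2)/(-4 + (-5/2)**2)) = 89*(2*(-5/2)*(-3/2)/(-4 + 25/4)) = 89*(2*(-5/2)*(-3/2)/(9/4)) = 89*(2*(-5/2)*(4/9)*(-3/2)) = 89*(10/3) = 890/3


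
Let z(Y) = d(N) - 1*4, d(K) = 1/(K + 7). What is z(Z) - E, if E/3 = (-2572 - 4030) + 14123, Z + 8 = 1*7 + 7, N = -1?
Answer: -135401/6 ≈ -22567.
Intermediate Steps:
d(K) = 1/(7 + K)
Z = 6 (Z = -8 + (1*7 + 7) = -8 + (7 + 7) = -8 + 14 = 6)
z(Y) = -23/6 (z(Y) = 1/(7 - 1) - 1*4 = 1/6 - 4 = ⅙ - 4 = -23/6)
E = 22563 (E = 3*((-2572 - 4030) + 14123) = 3*(-6602 + 14123) = 3*7521 = 22563)
z(Z) - E = -23/6 - 1*22563 = -23/6 - 22563 = -135401/6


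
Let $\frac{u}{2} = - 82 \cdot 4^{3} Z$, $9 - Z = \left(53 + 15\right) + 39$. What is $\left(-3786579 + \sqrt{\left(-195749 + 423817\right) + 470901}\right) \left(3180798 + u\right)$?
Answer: $-15939248362074 + 4209406 \sqrt{698969} \approx -1.5936 \cdot 10^{13}$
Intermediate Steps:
$Z = -98$ ($Z = 9 - \left(\left(53 + 15\right) + 39\right) = 9 - \left(68 + 39\right) = 9 - 107 = -98$)
$u = 1028608$ ($u = 2 - 82 \cdot 4^{3} \left(-98\right) = 2 \left(-82\right) 64 \left(-98\right) = 2 \left(\left(-5248\right) \left(-98\right)\right) = 2 \cdot 514304 = 1028608$)
$\left(-3786579 + \sqrt{\left(-195749 + 423817\right) + 470901}\right) \left(3180798 + u\right) = \left(-3786579 + \sqrt{\left(-195749 + 423817\right) + 470901}\right) \left(3180798 + 1028608\right) = \left(-3786579 + \sqrt{228068 + 470901}\right) 4209406 = \left(-3786579 + \sqrt{698969}\right) 4209406 = -15939248362074 + 4209406 \sqrt{698969}$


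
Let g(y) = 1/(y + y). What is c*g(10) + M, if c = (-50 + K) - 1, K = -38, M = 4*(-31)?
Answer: -2569/20 ≈ -128.45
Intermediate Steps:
M = -124
c = -89 (c = (-50 - 38) - 1 = -88 - 1 = -89)
g(y) = 1/(2*y)
c*g(10) + M = -89/(2*10) - 124 = -89*1/20 - 124 = -89/20 - 124 = -2569/20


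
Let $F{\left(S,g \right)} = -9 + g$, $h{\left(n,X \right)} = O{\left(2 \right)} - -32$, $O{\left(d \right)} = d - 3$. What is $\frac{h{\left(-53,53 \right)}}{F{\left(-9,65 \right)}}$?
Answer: $\frac{31}{56} \approx 0.55357$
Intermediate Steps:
$O{\left(d \right)} = -3 + d$
$h{\left(n,X \right)} = 31$ ($h{\left(n,X \right)} = \left(-3 + 2\right) - -32 = -1 + 32 = 31$)
$\frac{h{\left(-53,53 \right)}}{F{\left(-9,65 \right)}} = \frac{31}{-9 + 65} = \frac{31}{56}$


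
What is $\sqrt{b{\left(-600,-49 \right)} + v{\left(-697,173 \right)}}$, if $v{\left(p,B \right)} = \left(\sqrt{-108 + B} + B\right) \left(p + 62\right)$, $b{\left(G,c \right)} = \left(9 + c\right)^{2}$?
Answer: $\sqrt{-108255 - 635 \sqrt{65}} \approx 336.71 i$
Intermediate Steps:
$v{\left(p,B \right)} = \left(62 + p\right) \left(B + \sqrt{-108 + B}\right)$ ($v{\left(p,B \right)} = \left(B + \sqrt{-108 + B}\right) \left(62 + p\right) = \left(62 + p\right) \left(B + \sqrt{-108 + B}\right)$)
$\sqrt{b{\left(-600,-49 \right)} + v{\left(-697,173 \right)}} = \sqrt{\left(9 - 49\right)^{2} + \left(62 \cdot 173 + 62 \sqrt{-108 + 173} + 173 \left(-697\right) - 697 \sqrt{-108 + 173}\right)} = \sqrt{\left(-40\right)^{2} + \left(10726 + 62 \sqrt{65} - 120581 - 697 \sqrt{65}\right)} = \sqrt{1600 - \left(109855 + 635 \sqrt{65}\right)} = \sqrt{-108255 - 635 \sqrt{65}}$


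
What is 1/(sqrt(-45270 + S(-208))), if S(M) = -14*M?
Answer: -I*sqrt(42358)/42358 ≈ -0.0048588*I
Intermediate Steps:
1/(sqrt(-45270 + S(-208))) = 1/(sqrt(-45270 - 14*(-208))) = 1/(sqrt(-45270 + 2912)) = 1/(sqrt(-42358)) = 1/(I*sqrt(42358)) = -I*sqrt(42358)/42358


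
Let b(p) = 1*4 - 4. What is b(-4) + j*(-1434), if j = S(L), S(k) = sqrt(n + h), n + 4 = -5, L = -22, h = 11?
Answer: -1434*sqrt(2) ≈ -2028.0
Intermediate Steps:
n = -9 (n = -4 - 5 = -9)
b(p) = 0 (b(p) = 4 - 4 = 0)
S(k) = sqrt(2) (S(k) = sqrt(-9 + 11) = sqrt(2))
j = sqrt(2) ≈ 1.4142
b(-4) + j*(-1434) = 0 + sqrt(2)*(-1434) = 0 - 1434*sqrt(2) = -1434*sqrt(2)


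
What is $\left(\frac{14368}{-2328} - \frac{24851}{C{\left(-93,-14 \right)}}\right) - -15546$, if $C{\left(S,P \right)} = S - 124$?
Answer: $\frac{988525171}{63147} \approx 15654.0$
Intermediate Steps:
$C{\left(S,P \right)} = -124 + S$
$\left(\frac{14368}{-2328} - \frac{24851}{C{\left(-93,-14 \right)}}\right) - -15546 = \left(\frac{14368}{-2328} - \frac{24851}{-124 - 93}\right) - -15546 = \left(14368 \left(- \frac{1}{2328}\right) - \frac{24851}{-217}\right) + 15546 = \left(- \frac{1796}{291} - - \frac{24851}{217}\right) + 15546 = \left(- \frac{1796}{291} + \frac{24851}{217}\right) + 15546 = \frac{6841909}{63147} + 15546 = \frac{988525171}{63147}$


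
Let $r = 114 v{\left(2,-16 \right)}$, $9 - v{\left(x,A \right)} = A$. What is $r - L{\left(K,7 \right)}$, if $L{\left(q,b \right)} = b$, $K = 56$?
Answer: $2843$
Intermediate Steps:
$v{\left(x,A \right)} = 9 - A$
$r = 2850$ ($r = 114 \left(9 - -16\right) = 114 \left(9 + 16\right) = 114 \cdot 25 = 2850$)
$r - L{\left(K,7 \right)} = 2850 - 7 = 2843$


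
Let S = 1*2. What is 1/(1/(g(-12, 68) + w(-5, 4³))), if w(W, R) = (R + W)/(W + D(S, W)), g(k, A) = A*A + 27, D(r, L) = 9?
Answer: 18663/4 ≈ 4665.8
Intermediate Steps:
S = 2
g(k, A) = 27 + A² (g(k, A) = A² + 27 = 27 + A²)
w(W, R) = (R + W)/(9 + W) (w(W, R) = (R + W)/(W + 9) = (R + W)/(9 + W))
1/(1/(g(-12, 68) + w(-5, 4³))) = 1/(1/((27 + 68²) + (4³ - 5)/(9 - 5))) = 1/(1/((27 + 4624) + (64 - 5)/4)) = 1/(1/(4651 + (¼)*59)) = 1/(1/(4651 + 59/4)) = 1/(1/(18663/4)) = 1/(4/18663) = 18663/4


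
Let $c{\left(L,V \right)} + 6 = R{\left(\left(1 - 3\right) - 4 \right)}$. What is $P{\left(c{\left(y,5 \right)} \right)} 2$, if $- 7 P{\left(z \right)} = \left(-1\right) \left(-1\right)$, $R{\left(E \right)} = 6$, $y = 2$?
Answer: $- \frac{2}{7} \approx -0.28571$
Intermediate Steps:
$c{\left(L,V \right)} = 0$ ($c{\left(L,V \right)} = -6 + 6 = 0$)
$P{\left(z \right)} = - \frac{1}{7}$ ($P{\left(z \right)} = - \frac{\left(-1\right) \left(-1\right)}{7} = \left(- \frac{1}{7}\right) 1 = - \frac{1}{7}$)
$P{\left(c{\left(y,5 \right)} \right)} 2 = \left(- \frac{1}{7}\right) 2 = - \frac{2}{7}$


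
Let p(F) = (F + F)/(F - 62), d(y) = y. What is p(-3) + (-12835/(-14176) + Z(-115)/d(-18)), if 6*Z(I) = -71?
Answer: 41177497/24878880 ≈ 1.6551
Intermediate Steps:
Z(I) = -71/6 (Z(I) = (⅙)*(-71) = -71/6)
p(F) = 2*F/(-62 + F) (p(F) = (2*F)/(-62 + F) = 2*F/(-62 + F))
p(-3) + (-12835/(-14176) + Z(-115)/d(-18)) = 2*(-3)/(-62 - 3) + (-12835/(-14176) - 71/6/(-18)) = 2*(-3)/(-65) + (-12835*(-1/14176) - 71/6*(-1/18)) = 2*(-3)*(-1/65) + (12835/14176 + 71/108) = 6/65 + 598169/382752 = 41177497/24878880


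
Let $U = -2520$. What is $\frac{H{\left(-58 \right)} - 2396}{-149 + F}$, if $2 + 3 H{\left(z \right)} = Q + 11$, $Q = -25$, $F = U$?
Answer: $\frac{7204}{8007} \approx 0.89971$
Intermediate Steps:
$F = -2520$
$H{\left(z \right)} = - \frac{16}{3}$ ($H{\left(z \right)} = - \frac{2}{3} + \frac{-25 + 11}{3} = - \frac{2}{3} + \frac{1}{3} \left(-14\right) = - \frac{2}{3} - \frac{14}{3} = - \frac{16}{3}$)
$\frac{H{\left(-58 \right)} - 2396}{-149 + F} = \frac{- \frac{16}{3} - 2396}{-149 - 2520} = - \frac{7204}{3 \left(-2669\right)} = \left(- \frac{7204}{3}\right) \left(- \frac{1}{2669}\right) = \frac{7204}{8007}$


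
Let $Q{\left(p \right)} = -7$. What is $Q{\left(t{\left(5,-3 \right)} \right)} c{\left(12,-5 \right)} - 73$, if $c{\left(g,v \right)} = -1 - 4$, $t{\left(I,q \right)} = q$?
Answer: $-38$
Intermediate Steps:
$c{\left(g,v \right)} = -5$
$Q{\left(t{\left(5,-3 \right)} \right)} c{\left(12,-5 \right)} - 73 = \left(-7\right) \left(-5\right) - 73 = 35 - 73 = -38$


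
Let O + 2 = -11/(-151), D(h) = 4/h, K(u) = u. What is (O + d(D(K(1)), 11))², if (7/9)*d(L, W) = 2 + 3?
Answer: 22638564/1117249 ≈ 20.263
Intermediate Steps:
O = -291/151 (O = -2 - 11/(-151) = -2 - 11*(-1/151) = -2 + 11/151 = -291/151 ≈ -1.9272)
d(L, W) = 45/7 (d(L, W) = 9*(2 + 3)/7 = (9/7)*5 = 45/7)
(O + d(D(K(1)), 11))² = (-291/151 + 45/7)² = (4758/1057)² = 22638564/1117249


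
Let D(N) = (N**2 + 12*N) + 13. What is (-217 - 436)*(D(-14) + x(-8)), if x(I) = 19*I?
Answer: 72483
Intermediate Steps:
D(N) = 13 + N**2 + 12*N
(-217 - 436)*(D(-14) + x(-8)) = (-217 - 436)*((13 + (-14)**2 + 12*(-14)) + 19*(-8)) = -653*((13 + 196 - 168) - 152) = -653*(41 - 152) = -653*(-111) = 72483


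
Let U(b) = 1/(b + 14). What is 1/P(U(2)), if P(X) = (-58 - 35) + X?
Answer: -16/1487 ≈ -0.010760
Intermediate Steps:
U(b) = 1/(14 + b)
P(X) = -93 + X
1/P(U(2)) = 1/(-93 + 1/(14 + 2)) = 1/(-93 + 1/16) = 1/(-1487/16) = -16/1487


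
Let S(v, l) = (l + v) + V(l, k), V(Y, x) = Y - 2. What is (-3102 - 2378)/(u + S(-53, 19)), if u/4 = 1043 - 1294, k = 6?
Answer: 5480/1021 ≈ 5.3673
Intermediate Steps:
V(Y, x) = -2 + Y
S(v, l) = -2 + v + 2*l (S(v, l) = (l + v) + (-2 + l) = -2 + v + 2*l)
u = -1004 (u = 4*(1043 - 1294) = 4*(-251) = -1004)
(-3102 - 2378)/(u + S(-53, 19)) = (-3102 - 2378)/(-1004 + (-2 - 53 + 2*19)) = -5480/(-1004 + (-2 - 53 + 38)) = -5480/(-1004 - 17) = -5480/(-1021) = -5480*(-1/1021) = 5480/1021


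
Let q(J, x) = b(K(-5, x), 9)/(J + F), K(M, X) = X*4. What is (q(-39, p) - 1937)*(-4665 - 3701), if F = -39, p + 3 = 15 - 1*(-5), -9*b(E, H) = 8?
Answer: 5687901178/351 ≈ 1.6205e+7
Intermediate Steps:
K(M, X) = 4*X
b(E, H) = -8/9 (b(E, H) = -⅑*8 = -8/9)
p = 17 (p = -3 + (15 - 1*(-5)) = -3 + (15 + 5) = -3 + 20 = 17)
q(J, x) = -8/(9*(-39 + J)) (q(J, x) = -8/(9*(J - 39)) = -8/(9*(-39 + J)))
(q(-39, p) - 1937)*(-4665 - 3701) = (-8/(-351 + 9*(-39)) - 1937)*(-4665 - 3701) = (-8/(-351 - 351) - 1937)*(-8366) = (-8/(-702) - 1937)*(-8366) = (-8*(-1/702) - 1937)*(-8366) = (4/351 - 1937)*(-8366) = -679883/351*(-8366) = 5687901178/351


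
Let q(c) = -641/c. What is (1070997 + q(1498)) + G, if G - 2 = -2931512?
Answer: -2787049115/1498 ≈ -1.8605e+6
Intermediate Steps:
G = -2931510 (G = 2 - 2931512 = -2931510)
(1070997 + q(1498)) + G = (1070997 - 641/1498) - 2931510 = 1604352865/1498 - 2931510 = -2787049115/1498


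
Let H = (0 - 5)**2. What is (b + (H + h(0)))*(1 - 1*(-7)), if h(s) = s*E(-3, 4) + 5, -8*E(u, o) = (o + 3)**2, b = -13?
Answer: 136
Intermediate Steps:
H = 25 (H = (-5)**2 = 25)
E(u, o) = -(3 + o)**2/8 (E(u, o) = -(o + 3)**2/8 = -(3 + o)**2/8)
h(s) = 5 - 49*s/8 (h(s) = s*(-(3 + 4)**2/8) + 5 = s*(-1/8*7**2) + 5 = s*(-1/8*49) + 5 = s*(-49/8) + 5 = -49*s/8 + 5 = 5 - 49*s/8)
(b + (H + h(0)))*(1 - 1*(-7)) = (-13 + (25 + (5 - 49/8*0)))*(1 - 1*(-7)) = (-13 + (25 + (5 + 0)))*(1 + 7) = (-13 + (25 + 5))*8 = (-13 + 30)*8 = 17*8 = 136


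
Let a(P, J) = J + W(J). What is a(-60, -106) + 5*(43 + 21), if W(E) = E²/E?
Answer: 108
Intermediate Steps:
W(E) = E
a(P, J) = 2*J (a(P, J) = J + J = 2*J)
a(-60, -106) + 5*(43 + 21) = 2*(-106) + 5*(43 + 21) = -212 + 5*64 = -212 + 320 = 108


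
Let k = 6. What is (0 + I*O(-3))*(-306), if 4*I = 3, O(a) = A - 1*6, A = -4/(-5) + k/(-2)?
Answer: 18819/10 ≈ 1881.9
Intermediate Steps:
A = -11/5 (A = -4/(-5) + 6/(-2) = -4*(-1/5) + 6*(-1/2) = 4/5 - 3 = -11/5 ≈ -2.2000)
O(a) = -41/5 (O(a) = -11/5 - 1*6 = -11/5 - 6 = -41/5)
I = 3/4 (I = (1/4)*3 = 3/4 ≈ 0.75000)
(0 + I*O(-3))*(-306) = (0 + (3/4)*(-41/5))*(-306) = (0 - 123/20)*(-306) = -123/20*(-306) = 18819/10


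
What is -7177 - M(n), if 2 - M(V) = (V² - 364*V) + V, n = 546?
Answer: 92739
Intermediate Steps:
M(V) = 2 - V² + 363*V (M(V) = 2 - ((V² - 364*V) + V) = 2 - (V² - 363*V) = 2 + (-V² + 363*V) = 2 - V² + 363*V)
-7177 - M(n) = -7177 - (2 - 1*546² + 363*546) = -7177 - (2 - 1*298116 + 198198) = -7177 - (2 - 298116 + 198198) = -7177 - 1*(-99916) = -7177 + 99916 = 92739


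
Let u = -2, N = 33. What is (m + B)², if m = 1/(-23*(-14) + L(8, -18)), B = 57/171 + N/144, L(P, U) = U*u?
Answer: 2621161/8202496 ≈ 0.31956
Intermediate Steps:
L(P, U) = -2*U (L(P, U) = U*(-2) = -2*U)
B = 9/16 (B = 57/171 + 33/144 = 57*(1/171) + 33*(1/144) = ⅓ + 11/48 = 9/16 ≈ 0.56250)
m = 1/358 (m = 1/(-23*(-14) - 2*(-18)) = 1/(322 + 36) = 1/358 ≈ 0.0027933)
(m + B)² = (1/358 + 9/16)² = (1619/2864)² = 2621161/8202496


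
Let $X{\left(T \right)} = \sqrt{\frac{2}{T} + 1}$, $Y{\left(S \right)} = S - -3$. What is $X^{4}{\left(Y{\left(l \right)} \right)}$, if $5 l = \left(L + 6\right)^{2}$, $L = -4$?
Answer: $\frac{841}{361} \approx 2.3296$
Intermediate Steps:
$l = \frac{4}{5}$ ($l = \frac{\left(-4 + 6\right)^{2}}{5} = \frac{2^{2}}{5} = \frac{1}{5} \cdot 4 = \frac{4}{5} \approx 0.8$)
$Y{\left(S \right)} = 3 + S$ ($Y{\left(S \right)} = S + 3 = 3 + S$)
$X{\left(T \right)} = \sqrt{1 + \frac{2}{T}}$
$X^{4}{\left(Y{\left(l \right)} \right)} = \left(\sqrt{\frac{2 + \left(3 + \frac{4}{5}\right)}{3 + \frac{4}{5}}}\right)^{4} = \left(\sqrt{\frac{2 + \frac{19}{5}}{\frac{19}{5}}}\right)^{4} = \left(\sqrt{\frac{5}{19} \cdot \frac{29}{5}}\right)^{4} = \left(\sqrt{\frac{29}{19}}\right)^{4} = \left(\frac{\sqrt{551}}{19}\right)^{4} = \frac{841}{361}$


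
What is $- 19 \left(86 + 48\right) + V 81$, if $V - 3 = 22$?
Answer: $-521$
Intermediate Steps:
$V = 25$ ($V = 3 + 22 = 25$)
$- 19 \left(86 + 48\right) + V 81 = - 19 \left(86 + 48\right) + 25 \cdot 81 = \left(-19\right) 134 + 2025 = -2546 + 2025 = -521$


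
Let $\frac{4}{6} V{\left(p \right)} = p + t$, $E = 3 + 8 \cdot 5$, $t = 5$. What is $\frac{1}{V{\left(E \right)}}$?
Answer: $\frac{1}{72} \approx 0.013889$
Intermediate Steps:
$E = 43$ ($E = 3 + 40 = 43$)
$V{\left(p \right)} = \frac{15}{2} + \frac{3 p}{2}$ ($V{\left(p \right)} = \frac{3 \left(p + 5\right)}{2} = \frac{3 \left(5 + p\right)}{2} = \frac{15}{2} + \frac{3 p}{2}$)
$\frac{1}{V{\left(E \right)}} = \frac{1}{\frac{15}{2} + \frac{3}{2} \cdot 43} = \frac{1}{\frac{15}{2} + \frac{129}{2}} = \frac{1}{72}$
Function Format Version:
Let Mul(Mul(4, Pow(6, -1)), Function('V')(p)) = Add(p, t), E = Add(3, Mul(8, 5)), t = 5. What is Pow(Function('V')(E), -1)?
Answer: Rational(1, 72) ≈ 0.013889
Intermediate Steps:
E = 43 (E = Add(3, 40) = 43)
Function('V')(p) = Add(Rational(15, 2), Mul(Rational(3, 2), p)) (Function('V')(p) = Mul(Rational(3, 2), Add(p, 5)) = Mul(Rational(3, 2), Add(5, p)) = Add(Rational(15, 2), Mul(Rational(3, 2), p)))
Pow(Function('V')(E), -1) = Pow(Add(Rational(15, 2), Mul(Rational(3, 2), 43)), -1) = Pow(Add(Rational(15, 2), Rational(129, 2)), -1) = Pow(72, -1) = Rational(1, 72)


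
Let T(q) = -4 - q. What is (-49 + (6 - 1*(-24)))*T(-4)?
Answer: 0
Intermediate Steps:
(-49 + (6 - 1*(-24)))*T(-4) = (-49 + (6 - 1*(-24)))*(-4 - 1*(-4)) = (-49 + (6 + 24))*(-4 + 4) = (-49 + 30)*0 = -19*0 = 0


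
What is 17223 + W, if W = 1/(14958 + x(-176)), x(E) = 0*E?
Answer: 257621635/14958 ≈ 17223.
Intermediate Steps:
x(E) = 0
W = 1/14958 (W = 1/(14958 + 0) = 1/14958 ≈ 6.6854e-5)
17223 + W = 17223 + 1/14958 = 257621635/14958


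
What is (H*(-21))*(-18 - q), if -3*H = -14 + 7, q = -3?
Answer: 735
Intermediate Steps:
H = 7/3 (H = -(-14 + 7)/3 = -1/3*(-7) = 7/3 ≈ 2.3333)
(H*(-21))*(-18 - q) = ((7/3)*(-21))*(-18 - 1*(-3)) = -49*(-18 + 3) = -49*(-15) = 735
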